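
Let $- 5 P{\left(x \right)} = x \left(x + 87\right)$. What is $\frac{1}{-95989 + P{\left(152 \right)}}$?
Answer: $- \frac{5}{516273} \approx -9.6848 \cdot 10^{-6}$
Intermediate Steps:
$P{\left(x \right)} = - \frac{x \left(87 + x\right)}{5}$ ($P{\left(x \right)} = - \frac{x \left(x + 87\right)}{5} = - \frac{x \left(87 + x\right)}{5}$)
$\frac{1}{-95989 + P{\left(152 \right)}} = \frac{1}{-95989 - \frac{152 \left(87 + 152\right)}{5}} = \frac{1}{-95989 - \frac{152}{5} \cdot 239} = \frac{1}{-95989 - \frac{36328}{5}} = \frac{1}{- \frac{516273}{5}} = - \frac{5}{516273}$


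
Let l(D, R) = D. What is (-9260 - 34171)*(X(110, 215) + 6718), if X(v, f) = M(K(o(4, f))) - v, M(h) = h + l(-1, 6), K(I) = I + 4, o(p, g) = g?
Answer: -296460006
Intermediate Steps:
K(I) = 4 + I
M(h) = -1 + h (M(h) = h - 1 = -1 + h)
X(v, f) = 3 + f - v (X(v, f) = (-1 + (4 + f)) - v = (3 + f) - v = 3 + f - v)
(-9260 - 34171)*(X(110, 215) + 6718) = (-9260 - 34171)*((3 + 215 - 1*110) + 6718) = -43431*((3 + 215 - 110) + 6718) = -43431*(108 + 6718) = -43431*6826 = -296460006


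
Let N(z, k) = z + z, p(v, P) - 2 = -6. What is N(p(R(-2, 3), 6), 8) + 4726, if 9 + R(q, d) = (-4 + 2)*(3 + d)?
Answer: 4718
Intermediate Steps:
R(q, d) = -15 - 2*d (R(q, d) = -9 + (-4 + 2)*(3 + d) = -9 - 2*(3 + d) = -9 + (-6 - 2*d) = -15 - 2*d)
p(v, P) = -4 (p(v, P) = 2 - 6 = -4)
N(z, k) = 2*z
N(p(R(-2, 3), 6), 8) + 4726 = 2*(-4) + 4726 = -8 + 4726 = 4718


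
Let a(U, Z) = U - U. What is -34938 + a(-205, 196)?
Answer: -34938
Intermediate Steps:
a(U, Z) = 0
-34938 + a(-205, 196) = -34938 + 0 = -34938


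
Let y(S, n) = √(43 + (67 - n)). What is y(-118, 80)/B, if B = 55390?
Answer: √30/55390 ≈ 9.8885e-5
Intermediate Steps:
y(S, n) = √(110 - n)
y(-118, 80)/B = √(110 - 1*80)/55390 = √(110 - 80)*(1/55390) = √30*(1/55390) = √30/55390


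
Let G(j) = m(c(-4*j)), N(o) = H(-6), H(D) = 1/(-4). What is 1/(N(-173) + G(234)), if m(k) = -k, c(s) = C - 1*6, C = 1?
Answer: 4/19 ≈ 0.21053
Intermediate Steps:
H(D) = -¼
N(o) = -¼
c(s) = -5 (c(s) = 1 - 1*6 = 1 - 6 = -5)
G(j) = 5 (G(j) = -1*(-5) = 5)
1/(N(-173) + G(234)) = 1/(-¼ + 5) = 1/(19/4) = 4/19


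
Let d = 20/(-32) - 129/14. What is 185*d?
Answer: -101935/56 ≈ -1820.3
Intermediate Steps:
d = -551/56 (d = 20*(-1/32) - 129*1/14 = -5/8 - 129/14 = -551/56 ≈ -9.8393)
185*d = 185*(-551/56) = -101935/56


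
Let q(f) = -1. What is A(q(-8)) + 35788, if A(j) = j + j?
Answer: 35786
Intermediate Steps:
A(j) = 2*j
A(q(-8)) + 35788 = 2*(-1) + 35788 = -2 + 35788 = 35786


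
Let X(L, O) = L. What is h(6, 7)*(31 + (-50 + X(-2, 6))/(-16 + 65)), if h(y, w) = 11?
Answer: 16137/49 ≈ 329.33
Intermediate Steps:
h(6, 7)*(31 + (-50 + X(-2, 6))/(-16 + 65)) = 11*(31 + (-50 - 2)/(-16 + 65)) = 11*(31 - 52/49) = 11*(1467/49) = 16137/49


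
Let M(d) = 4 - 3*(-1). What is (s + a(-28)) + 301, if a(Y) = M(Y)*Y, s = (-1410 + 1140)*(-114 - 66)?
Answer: 48705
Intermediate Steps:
s = 48600 (s = -270*(-180) = 48600)
M(d) = 7 (M(d) = 4 + 3 = 7)
a(Y) = 7*Y
(s + a(-28)) + 301 = (48600 + 7*(-28)) + 301 = (48600 - 196) + 301 = 48404 + 301 = 48705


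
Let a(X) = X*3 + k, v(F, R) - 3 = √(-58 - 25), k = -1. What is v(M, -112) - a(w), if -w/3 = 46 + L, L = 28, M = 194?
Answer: 670 + I*√83 ≈ 670.0 + 9.1104*I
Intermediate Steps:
v(F, R) = 3 + I*√83 (v(F, R) = 3 + √(-58 - 25) = 3 + √(-83) = 3 + I*√83)
w = -222 (w = -3*(46 + 28) = -3*74 = -222)
a(X) = -1 + 3*X (a(X) = X*3 - 1 = 3*X - 1 = -1 + 3*X)
v(M, -112) - a(w) = (3 + I*√83) - (-1 + 3*(-222)) = (3 + I*√83) - (-1 - 666) = (3 + I*√83) - 1*(-667) = (3 + I*√83) + 667 = 670 + I*√83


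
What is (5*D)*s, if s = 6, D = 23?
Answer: 690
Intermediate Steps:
(5*D)*s = (5*23)*6 = 115*6 = 690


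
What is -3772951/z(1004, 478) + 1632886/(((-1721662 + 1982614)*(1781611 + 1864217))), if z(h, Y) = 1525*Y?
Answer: -897382994559583439/173378225903302800 ≈ -5.1759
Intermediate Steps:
-3772951/z(1004, 478) + 1632886/(((-1721662 + 1982614)*(1781611 + 1864217))) = -3772951/(1525*478) + 1632886/(((-1721662 + 1982614)*(1781611 + 1864217))) = -3772951/728950 + 1632886/((260952*3645828)) = -3772951*1/728950 + 1632886/951386108256 = -3772951/728950 + 1632886*(1/951386108256) = -3772951/728950 + 816443/475693054128 = -897382994559583439/173378225903302800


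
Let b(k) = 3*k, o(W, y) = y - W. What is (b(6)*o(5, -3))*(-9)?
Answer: 1296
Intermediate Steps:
(b(6)*o(5, -3))*(-9) = ((3*6)*(-3 - 1*5))*(-9) = (18*(-3 - 5))*(-9) = (18*(-8))*(-9) = -144*(-9) = 1296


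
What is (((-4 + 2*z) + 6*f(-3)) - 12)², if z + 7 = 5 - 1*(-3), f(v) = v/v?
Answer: 64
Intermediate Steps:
f(v) = 1
z = 1 (z = -7 + (5 - 1*(-3)) = -7 + (5 + 3) = -7 + 8 = 1)
(((-4 + 2*z) + 6*f(-3)) - 12)² = (((-4 + 2*1) + 6*1) - 12)² = (((-4 + 2) + 6) - 12)² = ((-2 + 6) - 12)² = (4 - 12)² = (-8)² = 64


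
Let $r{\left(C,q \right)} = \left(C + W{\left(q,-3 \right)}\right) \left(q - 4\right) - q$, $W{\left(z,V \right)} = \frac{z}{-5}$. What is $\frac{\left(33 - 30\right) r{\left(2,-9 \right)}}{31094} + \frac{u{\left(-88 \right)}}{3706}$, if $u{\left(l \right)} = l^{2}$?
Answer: $\frac{300428461}{144042955} \approx 2.0857$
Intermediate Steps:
$W{\left(z,V \right)} = - \frac{z}{5}$ ($W{\left(z,V \right)} = z \left(- \frac{1}{5}\right) = - \frac{z}{5}$)
$r{\left(C,q \right)} = - q + \left(-4 + q\right) \left(C - \frac{q}{5}\right)$ ($r{\left(C,q \right)} = \left(C - \frac{q}{5}\right) \left(q - 4\right) - q = \left(C - \frac{q}{5}\right) \left(-4 + q\right) - q = \left(-4 + q\right) \left(C - \frac{q}{5}\right) - q = - q + \left(-4 + q\right) \left(C - \frac{q}{5}\right)$)
$\frac{\left(33 - 30\right) r{\left(2,-9 \right)}}{31094} + \frac{u{\left(-88 \right)}}{3706} = \frac{\left(33 - 30\right) \left(\left(-4\right) 2 - - \frac{9}{5} - \frac{\left(-9\right)^{2}}{5} + 2 \left(-9\right)\right)}{31094} + \frac{\left(-88\right)^{2}}{3706} = 3 \left(-8 + \frac{9}{5} - \frac{81}{5} - 18\right) \frac{1}{31094} + 7744 \cdot \frac{1}{3706} = 3 \left(-8 + \frac{9}{5} - \frac{81}{5} - 18\right) \frac{1}{31094} + \frac{3872}{1853} = 3 \left(- \frac{202}{5}\right) \frac{1}{31094} + \frac{3872}{1853} = \left(- \frac{606}{5}\right) \frac{1}{31094} + \frac{3872}{1853} = - \frac{303}{77735} + \frac{3872}{1853} = \frac{300428461}{144042955}$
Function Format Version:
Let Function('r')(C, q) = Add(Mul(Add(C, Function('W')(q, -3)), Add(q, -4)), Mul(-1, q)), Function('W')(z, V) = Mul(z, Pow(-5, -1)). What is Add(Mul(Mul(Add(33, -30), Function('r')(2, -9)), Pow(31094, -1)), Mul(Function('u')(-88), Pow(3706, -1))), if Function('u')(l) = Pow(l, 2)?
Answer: Rational(300428461, 144042955) ≈ 2.0857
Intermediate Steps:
Function('W')(z, V) = Mul(Rational(-1, 5), z) (Function('W')(z, V) = Mul(z, Rational(-1, 5)) = Mul(Rational(-1, 5), z))
Function('r')(C, q) = Add(Mul(-1, q), Mul(Add(-4, q), Add(C, Mul(Rational(-1, 5), q)))) (Function('r')(C, q) = Add(Mul(Add(C, Mul(Rational(-1, 5), q)), Add(q, -4)), Mul(-1, q)) = Add(Mul(Add(C, Mul(Rational(-1, 5), q)), Add(-4, q)), Mul(-1, q)) = Add(Mul(Add(-4, q), Add(C, Mul(Rational(-1, 5), q))), Mul(-1, q)) = Add(Mul(-1, q), Mul(Add(-4, q), Add(C, Mul(Rational(-1, 5), q)))))
Add(Mul(Mul(Add(33, -30), Function('r')(2, -9)), Pow(31094, -1)), Mul(Function('u')(-88), Pow(3706, -1))) = Add(Mul(Mul(Add(33, -30), Add(Mul(-4, 2), Mul(Rational(-1, 5), -9), Mul(Rational(-1, 5), Pow(-9, 2)), Mul(2, -9))), Pow(31094, -1)), Mul(Pow(-88, 2), Pow(3706, -1))) = Add(Mul(Mul(3, Add(-8, Rational(9, 5), Mul(Rational(-1, 5), 81), -18)), Rational(1, 31094)), Mul(7744, Rational(1, 3706))) = Add(Mul(Mul(3, Add(-8, Rational(9, 5), Rational(-81, 5), -18)), Rational(1, 31094)), Rational(3872, 1853)) = Add(Mul(Mul(3, Rational(-202, 5)), Rational(1, 31094)), Rational(3872, 1853)) = Add(Mul(Rational(-606, 5), Rational(1, 31094)), Rational(3872, 1853)) = Add(Rational(-303, 77735), Rational(3872, 1853)) = Rational(300428461, 144042955)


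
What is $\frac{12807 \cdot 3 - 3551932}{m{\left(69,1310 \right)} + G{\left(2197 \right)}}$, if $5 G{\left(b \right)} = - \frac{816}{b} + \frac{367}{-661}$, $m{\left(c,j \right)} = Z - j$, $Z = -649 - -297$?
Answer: $\frac{5102380403887}{2413853789} \approx 2113.8$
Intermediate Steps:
$Z = -352$ ($Z = -649 + 297 = -352$)
$m{\left(c,j \right)} = -352 - j$
$G{\left(b \right)} = - \frac{367}{3305} - \frac{816}{5 b}$ ($G{\left(b \right)} = \frac{- \frac{816}{b} + \frac{367}{-661}}{5} = \frac{- \frac{816}{b} + 367 \left(- \frac{1}{661}\right)}{5} = \frac{- \frac{816}{b} - \frac{367}{661}}{5} = \frac{- \frac{367}{661} - \frac{816}{b}}{5} = - \frac{367}{3305} - \frac{816}{5 b}$)
$\frac{12807 \cdot 3 - 3551932}{m{\left(69,1310 \right)} + G{\left(2197 \right)}} = \frac{12807 \cdot 3 - 3551932}{\left(-352 - 1310\right) + \frac{-539376 - 806299}{3305 \cdot 2197}} = \frac{38421 - 3551932}{\left(-352 - 1310\right) + \frac{1}{3305} \cdot \frac{1}{2197} \left(-539376 - 806299\right)} = - \frac{3513511}{-1662 + \frac{1}{3305} \cdot \frac{1}{2197} \left(-1345675\right)} = - \frac{3513511}{-1662 - \frac{269135}{1452217}} = - \frac{3513511}{- \frac{2413853789}{1452217}} = \left(-3513511\right) \left(- \frac{1452217}{2413853789}\right) = \frac{5102380403887}{2413853789}$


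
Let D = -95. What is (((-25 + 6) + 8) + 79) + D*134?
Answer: -12662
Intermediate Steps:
(((-25 + 6) + 8) + 79) + D*134 = (((-25 + 6) + 8) + 79) - 95*134 = ((-19 + 8) + 79) - 12730 = (-11 + 79) - 12730 = 68 - 12730 = -12662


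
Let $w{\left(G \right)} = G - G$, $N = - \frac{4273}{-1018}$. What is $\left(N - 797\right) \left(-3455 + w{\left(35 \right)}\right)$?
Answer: $\frac{2788437215}{1018} \approx 2.7391 \cdot 10^{6}$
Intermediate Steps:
$N = \frac{4273}{1018}$ ($N = \left(-4273\right) \left(- \frac{1}{1018}\right) = \frac{4273}{1018} \approx 4.1974$)
$w{\left(G \right)} = 0$
$\left(N - 797\right) \left(-3455 + w{\left(35 \right)}\right) = \left(\frac{4273}{1018} - 797\right) \left(-3455 + 0\right) = \left(- \frac{807073}{1018}\right) \left(-3455\right) = \frac{2788437215}{1018}$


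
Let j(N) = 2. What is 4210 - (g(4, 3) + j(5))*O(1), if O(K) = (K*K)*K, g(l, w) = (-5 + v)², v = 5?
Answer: 4208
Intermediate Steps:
g(l, w) = 0 (g(l, w) = (-5 + 5)² = 0² = 0)
O(K) = K³ (O(K) = K²*K = K³)
4210 - (g(4, 3) + j(5))*O(1) = 4210 - (0 + 2)*1³ = 4210 - 2 = 4208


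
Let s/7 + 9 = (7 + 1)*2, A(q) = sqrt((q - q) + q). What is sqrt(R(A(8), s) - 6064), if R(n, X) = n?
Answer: sqrt(-6064 + 2*sqrt(2)) ≈ 77.854*I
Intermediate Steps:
A(q) = sqrt(q) (A(q) = sqrt(0 + q) = sqrt(q))
s = 49 (s = -63 + 7*((7 + 1)*2) = -63 + 7*(8*2) = -63 + 7*16 = -63 + 112 = 49)
sqrt(R(A(8), s) - 6064) = sqrt(sqrt(8) - 6064) = sqrt(2*sqrt(2) - 6064) = sqrt(-6064 + 2*sqrt(2))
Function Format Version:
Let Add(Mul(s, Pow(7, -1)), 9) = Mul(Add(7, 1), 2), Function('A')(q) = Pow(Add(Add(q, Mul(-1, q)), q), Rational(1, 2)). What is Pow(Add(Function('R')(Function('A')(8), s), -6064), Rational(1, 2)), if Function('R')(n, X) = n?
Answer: Pow(Add(-6064, Mul(2, Pow(2, Rational(1, 2)))), Rational(1, 2)) ≈ Mul(77.854, I)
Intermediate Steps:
Function('A')(q) = Pow(q, Rational(1, 2)) (Function('A')(q) = Pow(Add(0, q), Rational(1, 2)) = Pow(q, Rational(1, 2)))
s = 49 (s = Add(-63, Mul(7, Mul(Add(7, 1), 2))) = Add(-63, Mul(7, Mul(8, 2))) = Add(-63, Mul(7, 16)) = Add(-63, 112) = 49)
Pow(Add(Function('R')(Function('A')(8), s), -6064), Rational(1, 2)) = Pow(Add(Pow(8, Rational(1, 2)), -6064), Rational(1, 2)) = Pow(Add(Mul(2, Pow(2, Rational(1, 2))), -6064), Rational(1, 2)) = Pow(Add(-6064, Mul(2, Pow(2, Rational(1, 2)))), Rational(1, 2))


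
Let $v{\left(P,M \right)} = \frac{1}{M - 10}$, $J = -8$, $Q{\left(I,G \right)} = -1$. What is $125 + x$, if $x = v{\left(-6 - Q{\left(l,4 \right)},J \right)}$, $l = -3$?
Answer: $\frac{2249}{18} \approx 124.94$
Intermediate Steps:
$v{\left(P,M \right)} = \frac{1}{-10 + M}$
$x = - \frac{1}{18}$ ($x = \frac{1}{-10 - 8} = \frac{1}{-18} = - \frac{1}{18} \approx -0.055556$)
$125 + x = 125 - \frac{1}{18} = \frac{2249}{18}$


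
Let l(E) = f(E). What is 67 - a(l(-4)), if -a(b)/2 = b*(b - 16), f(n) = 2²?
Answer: -29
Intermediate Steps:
f(n) = 4
l(E) = 4
a(b) = -2*b*(-16 + b) (a(b) = -2*b*(b - 16) = -2*b*(-16 + b))
67 - a(l(-4)) = 67 - 2*4*(16 - 1*4) = 67 - 2*4*(16 - 4) = 67 - 2*4*12 = 67 - 1*96 = 67 - 96 = -29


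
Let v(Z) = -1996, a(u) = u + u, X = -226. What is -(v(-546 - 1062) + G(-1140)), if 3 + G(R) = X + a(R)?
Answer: 4505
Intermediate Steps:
a(u) = 2*u
G(R) = -229 + 2*R (G(R) = -3 + (-226 + 2*R) = -229 + 2*R)
-(v(-546 - 1062) + G(-1140)) = -(-1996 + (-229 + 2*(-1140))) = -(-1996 + (-229 - 2280)) = -(-1996 - 2509) = -1*(-4505) = 4505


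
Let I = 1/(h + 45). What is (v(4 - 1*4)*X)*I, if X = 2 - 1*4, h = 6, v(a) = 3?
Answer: -2/17 ≈ -0.11765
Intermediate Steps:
I = 1/51 (I = 1/(6 + 45) = 1/51 ≈ 0.019608)
X = -2 (X = 2 - 4 = -2)
(v(4 - 1*4)*X)*I = (3*(-2))*(1/51) = -6*1/51 = -2/17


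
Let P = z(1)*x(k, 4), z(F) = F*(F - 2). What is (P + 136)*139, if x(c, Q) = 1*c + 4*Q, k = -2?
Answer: 16958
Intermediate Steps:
x(c, Q) = c + 4*Q
z(F) = F*(-2 + F)
P = -14 (P = (1*(-2 + 1))*(-2 + 4*4) = (1*(-1))*(-2 + 16) = -1*14 = -14)
(P + 136)*139 = (-14 + 136)*139 = 122*139 = 16958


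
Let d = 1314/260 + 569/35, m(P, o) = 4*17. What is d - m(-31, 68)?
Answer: -42487/910 ≈ -46.689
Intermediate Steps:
m(P, o) = 68
d = 19393/910 (d = 1314*(1/260) + 569*(1/35) = 657/130 + 569/35 = 19393/910 ≈ 21.311)
d - m(-31, 68) = 19393/910 - 1*68 = 19393/910 - 68 = -42487/910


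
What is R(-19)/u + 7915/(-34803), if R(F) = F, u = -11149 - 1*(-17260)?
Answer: -5447758/23631237 ≈ -0.23053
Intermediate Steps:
u = 6111 (u = -11149 + 17260 = 6111)
R(-19)/u + 7915/(-34803) = -19/6111 + 7915/(-34803) = -19*1/6111 + 7915*(-1/34803) = -19/6111 - 7915/34803 = -5447758/23631237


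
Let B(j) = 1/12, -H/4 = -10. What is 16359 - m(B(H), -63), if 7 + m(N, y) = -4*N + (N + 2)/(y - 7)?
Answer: 2749549/168 ≈ 16366.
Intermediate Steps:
H = 40 (H = -4*(-10) = 40)
B(j) = 1/12
m(N, y) = -7 - 4*N + (2 + N)/(-7 + y) (m(N, y) = -7 + (-4*N + (N + 2)/(y - 7)) = -7 + (-4*N + (2 + N)/(-7 + y)) = -7 - 4*N + (2 + N)/(-7 + y))
16359 - m(B(H), -63) = 16359 - (51 - 7*(-63) + 29*(1/12) - 4*1/12*(-63))/(-7 - 63) = 16359 - (51 + 441 + 29/12 + 21)/(-70) = 16359 - (-1)*6185/(70*12) = 16359 - 1*(-1237/168) = 16359 + 1237/168 = 2749549/168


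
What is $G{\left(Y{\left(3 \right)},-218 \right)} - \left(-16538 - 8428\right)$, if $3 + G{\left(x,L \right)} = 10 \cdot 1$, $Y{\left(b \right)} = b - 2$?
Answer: $24973$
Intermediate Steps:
$Y{\left(b \right)} = -2 + b$
$G{\left(x,L \right)} = 7$ ($G{\left(x,L \right)} = -3 + 10 \cdot 1 = -3 + 10 = 7$)
$G{\left(Y{\left(3 \right)},-218 \right)} - \left(-16538 - 8428\right) = 7 - \left(-16538 - 8428\right) = 7 - -24966 = 7 + 24966 = 24973$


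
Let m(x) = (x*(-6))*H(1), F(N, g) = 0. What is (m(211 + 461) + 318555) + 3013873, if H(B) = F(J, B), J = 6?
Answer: 3332428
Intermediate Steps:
H(B) = 0
m(x) = 0 (m(x) = (x*(-6))*0 = -6*x*0 = 0)
(m(211 + 461) + 318555) + 3013873 = (0 + 318555) + 3013873 = 318555 + 3013873 = 3332428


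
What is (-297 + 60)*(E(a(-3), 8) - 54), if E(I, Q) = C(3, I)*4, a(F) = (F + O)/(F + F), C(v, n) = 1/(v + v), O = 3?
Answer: 12640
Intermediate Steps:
C(v, n) = 1/(2*v)
a(F) = (3 + F)/(2*F) (a(F) = (F + 3)/(F + F) = (3 + F)/((2*F)) = (3 + F)*(1/(2*F)) = (3 + F)/(2*F))
E(I, Q) = ⅔ (E(I, Q) = ((½)/3)*4 = ((½)*(⅓))*4 = (⅙)*4 = ⅔)
(-297 + 60)*(E(a(-3), 8) - 54) = (-297 + 60)*(⅔ - 54) = -237*(-160/3) = 12640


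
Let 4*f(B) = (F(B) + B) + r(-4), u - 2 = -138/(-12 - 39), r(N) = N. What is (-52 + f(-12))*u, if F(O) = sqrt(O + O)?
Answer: -4480/17 + 40*I*sqrt(6)/17 ≈ -263.53 + 5.7635*I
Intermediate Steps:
F(O) = sqrt(2)*sqrt(O) (F(O) = sqrt(2*O) = sqrt(2)*sqrt(O))
u = 80/17 (u = 2 - 138/(-12 - 39) = 2 - 138/(-51) = 2 - 138*(-1/51) = 2 + 46/17 = 80/17 ≈ 4.7059)
f(B) = -1 + B/4 + sqrt(2)*sqrt(B)/4 (f(B) = ((sqrt(2)*sqrt(B) + B) - 4)/4 = ((B + sqrt(2)*sqrt(B)) - 4)/4 = (-4 + B + sqrt(2)*sqrt(B))/4 = -1 + B/4 + sqrt(2)*sqrt(B)/4)
(-52 + f(-12))*u = (-52 + (-1 + (1/4)*(-12) + sqrt(2)*sqrt(-12)/4))*(80/17) = (-52 + (-1 - 3 + sqrt(2)*(2*I*sqrt(3))/4))*(80/17) = (-52 + (-1 - 3 + I*sqrt(6)/2))*(80/17) = (-52 + (-4 + I*sqrt(6)/2))*(80/17) = (-56 + I*sqrt(6)/2)*(80/17) = -4480/17 + 40*I*sqrt(6)/17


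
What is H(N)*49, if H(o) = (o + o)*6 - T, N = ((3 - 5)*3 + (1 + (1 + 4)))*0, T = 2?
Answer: -98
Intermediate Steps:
N = 0 (N = (-2*3 + (1 + 5))*0 = (-6 + 6)*0 = 0*0 = 0)
H(o) = -2 + 12*o (H(o) = (o + o)*6 - 1*2 = (2*o)*6 - 2 = 12*o - 2 = -2 + 12*o)
H(N)*49 = (-2 + 12*0)*49 = (-2 + 0)*49 = -2*49 = -98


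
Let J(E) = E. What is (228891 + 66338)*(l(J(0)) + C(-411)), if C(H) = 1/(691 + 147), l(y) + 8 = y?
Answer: -1978919987/838 ≈ -2.3615e+6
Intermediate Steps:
l(y) = -8 + y
C(H) = 1/838
(228891 + 66338)*(l(J(0)) + C(-411)) = (228891 + 66338)*((-8 + 0) + 1/838) = 295229*(-8 + 1/838) = 295229*(-6703/838) = -1978919987/838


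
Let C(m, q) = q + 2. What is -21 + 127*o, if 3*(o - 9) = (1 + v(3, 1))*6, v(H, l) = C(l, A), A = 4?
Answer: 2900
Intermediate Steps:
C(m, q) = 2 + q
v(H, l) = 6 (v(H, l) = 2 + 4 = 6)
o = 23 (o = 9 + ((1 + 6)*6)/3 = 9 + (7*6)/3 = 9 + (1/3)*42 = 9 + 14 = 23)
-21 + 127*o = -21 + 127*23 = -21 + 2921 = 2900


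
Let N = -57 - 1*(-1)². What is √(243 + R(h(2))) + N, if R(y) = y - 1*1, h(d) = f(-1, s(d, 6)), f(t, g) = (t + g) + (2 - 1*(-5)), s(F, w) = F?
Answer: -58 + 5*√10 ≈ -42.189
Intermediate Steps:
f(t, g) = 7 + g + t (f(t, g) = (g + t) + (2 + 5) = (g + t) + 7 = 7 + g + t)
h(d) = 6 + d (h(d) = 7 + d - 1 = 6 + d)
R(y) = -1 + y (R(y) = y - 1 = -1 + y)
N = -58 (N = -57 - 1*1 = -57 - 1 = -58)
√(243 + R(h(2))) + N = √(243 + (-1 + (6 + 2))) - 58 = √(243 + (-1 + 8)) - 58 = √(243 + 7) - 58 = √250 - 58 = 5*√10 - 58 = -58 + 5*√10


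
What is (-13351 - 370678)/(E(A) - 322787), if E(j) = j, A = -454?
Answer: 384029/323241 ≈ 1.1881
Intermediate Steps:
(-13351 - 370678)/(E(A) - 322787) = (-13351 - 370678)/(-454 - 322787) = -384029/(-323241) = -384029*(-1/323241) = 384029/323241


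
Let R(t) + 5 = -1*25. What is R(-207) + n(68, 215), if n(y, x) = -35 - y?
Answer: -133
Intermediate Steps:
R(t) = -30 (R(t) = -5 - 1*25 = -5 - 25 = -30)
R(-207) + n(68, 215) = -30 + (-35 - 1*68) = -30 + (-35 - 68) = -30 - 103 = -133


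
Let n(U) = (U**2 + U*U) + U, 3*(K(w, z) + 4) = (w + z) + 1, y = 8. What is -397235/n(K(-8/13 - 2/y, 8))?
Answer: -537061720/2747 ≈ -1.9551e+5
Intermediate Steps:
K(w, z) = -11/3 + w/3 + z/3 (K(w, z) = -4 + ((w + z) + 1)/3 = -4 + (1 + w + z)/3 = -4 + (1/3 + w/3 + z/3) = -11/3 + w/3 + z/3)
n(U) = U + 2*U**2 (n(U) = (U**2 + U**2) + U = 2*U**2 + U = U + 2*U**2)
-397235/n(K(-8/13 - 2/y, 8)) = -397235*1/((1 + 2*(-11/3 + (-8/13 - 2/8)/3 + (1/3)*8))*(-11/3 + (-8/13 - 2/8)/3 + (1/3)*8)) = -397235*1/((1 + 2*(-11/3 + (-8*1/13 - 2*1/8)/3 + 8/3))*(-11/3 + (-8*1/13 - 2*1/8)/3 + 8/3)) = -397235*1/((1 + 2*(-11/3 + (-8/13 - 1/4)/3 + 8/3))*(-11/3 + (-8/13 - 1/4)/3 + 8/3)) = -397235*1/((1 + 2*(-11/3 + (1/3)*(-45/52) + 8/3))*(-11/3 + (1/3)*(-45/52) + 8/3)) = -397235*1/((1 + 2*(-11/3 - 15/52 + 8/3))*(-11/3 - 15/52 + 8/3)) = -397235*(-52/(67*(1 + 2*(-67/52)))) = -397235*(-52/(67*(1 - 67/26))) = -397235/((-67/52*(-41/26))) = -397235/2747/1352 = -397235*1352/2747 = -537061720/2747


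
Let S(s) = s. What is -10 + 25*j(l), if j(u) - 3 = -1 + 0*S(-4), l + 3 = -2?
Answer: 40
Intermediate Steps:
l = -5 (l = -3 - 2 = -5)
j(u) = 2 (j(u) = 3 + (-1 + 0*(-4)) = 3 + (-1 + 0) = 3 - 1 = 2)
-10 + 25*j(l) = -10 + 25*2 = -10 + 50 = 40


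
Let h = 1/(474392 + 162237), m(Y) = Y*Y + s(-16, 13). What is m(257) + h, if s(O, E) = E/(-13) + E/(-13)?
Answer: 42047435564/636629 ≈ 66047.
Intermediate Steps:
s(O, E) = -2*E/13 (s(O, E) = E*(-1/13) + E*(-1/13) = -E/13 - E/13 = -2*E/13)
m(Y) = -2 + Y² (m(Y) = Y*Y - 2/13*13 = Y² - 2 = -2 + Y²)
h = 1/636629 ≈ 1.5708e-6
m(257) + h = (-2 + 257²) + 1/636629 = (-2 + 66049) + 1/636629 = 66047 + 1/636629 = 42047435564/636629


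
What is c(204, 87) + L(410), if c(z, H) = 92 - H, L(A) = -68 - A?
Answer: -473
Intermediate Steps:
c(204, 87) + L(410) = (92 - 1*87) + (-68 - 1*410) = (92 - 87) + (-68 - 410) = 5 - 478 = -473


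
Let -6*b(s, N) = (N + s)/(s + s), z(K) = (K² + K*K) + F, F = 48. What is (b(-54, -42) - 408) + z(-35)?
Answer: 56426/27 ≈ 2089.9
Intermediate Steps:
z(K) = 48 + 2*K² (z(K) = (K² + K*K) + 48 = (K² + K²) + 48 = 2*K² + 48 = 48 + 2*K²)
b(s, N) = -(N + s)/(12*s) (b(s, N) = -(N + s)/(6*(s + s)) = -(N + s)/(6*(2*s)) = -(N + s)*1/(2*s)/6 = -(N + s)/(12*s))
(b(-54, -42) - 408) + z(-35) = ((1/12)*(-1*(-42) - 1*(-54))/(-54) - 408) + (48 + 2*(-35)²) = ((1/12)*(-1/54)*(42 + 54) - 408) + (48 + 2*1225) = ((1/12)*(-1/54)*96 - 408) + (48 + 2450) = (-4/27 - 408) + 2498 = -11020/27 + 2498 = 56426/27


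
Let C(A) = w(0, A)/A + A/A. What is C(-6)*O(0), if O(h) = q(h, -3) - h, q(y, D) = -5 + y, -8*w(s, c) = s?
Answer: -5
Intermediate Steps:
w(s, c) = -s/8
O(h) = -5 (O(h) = (-5 + h) - h = -5)
C(A) = 1 (C(A) = (-1/8*0)/A + A/A = 0/A + 1 = 0 + 1 = 1)
C(-6)*O(0) = 1*(-5) = -5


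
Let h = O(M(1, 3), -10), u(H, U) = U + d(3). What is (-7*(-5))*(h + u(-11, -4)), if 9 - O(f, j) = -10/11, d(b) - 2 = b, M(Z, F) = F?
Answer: 4200/11 ≈ 381.82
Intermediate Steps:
d(b) = 2 + b
u(H, U) = 5 + U (u(H, U) = U + (2 + 3) = U + 5 = 5 + U)
O(f, j) = 109/11 (O(f, j) = 9 - (-10)/11 = 9 - 1*(-10/11) = 9 + 10/11 = 109/11)
h = 109/11 ≈ 9.9091
(-7*(-5))*(h + u(-11, -4)) = (-7*(-5))*(109/11 + (5 - 4)) = 35*(109/11 + 1) = 35*(120/11) = 4200/11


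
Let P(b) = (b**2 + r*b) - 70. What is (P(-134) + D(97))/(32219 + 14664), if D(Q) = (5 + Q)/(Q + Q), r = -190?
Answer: 4204613/4547651 ≈ 0.92457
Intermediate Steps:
P(b) = -70 + b**2 - 190*b (P(b) = (b**2 - 190*b) - 70 = -70 + b**2 - 190*b)
D(Q) = (5 + Q)/(2*Q) (D(Q) = (5 + Q)/((2*Q)) = (5 + Q)*(1/(2*Q)) = (5 + Q)/(2*Q))
(P(-134) + D(97))/(32219 + 14664) = ((-70 + (-134)**2 - 190*(-134)) + (1/2)*(5 + 97)/97)/(32219 + 14664) = ((-70 + 17956 + 25460) + (1/2)*(1/97)*102)/46883 = (43346 + 51/97)*(1/46883) = (4204613/97)*(1/46883) = 4204613/4547651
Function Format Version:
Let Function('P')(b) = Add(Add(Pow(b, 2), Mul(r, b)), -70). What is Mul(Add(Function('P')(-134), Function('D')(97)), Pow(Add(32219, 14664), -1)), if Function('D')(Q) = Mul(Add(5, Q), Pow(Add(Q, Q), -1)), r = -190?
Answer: Rational(4204613, 4547651) ≈ 0.92457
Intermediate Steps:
Function('P')(b) = Add(-70, Pow(b, 2), Mul(-190, b)) (Function('P')(b) = Add(Add(Pow(b, 2), Mul(-190, b)), -70) = Add(-70, Pow(b, 2), Mul(-190, b)))
Function('D')(Q) = Mul(Rational(1, 2), Pow(Q, -1), Add(5, Q)) (Function('D')(Q) = Mul(Add(5, Q), Pow(Mul(2, Q), -1)) = Mul(Add(5, Q), Mul(Rational(1, 2), Pow(Q, -1))) = Mul(Rational(1, 2), Pow(Q, -1), Add(5, Q)))
Mul(Add(Function('P')(-134), Function('D')(97)), Pow(Add(32219, 14664), -1)) = Mul(Add(Add(-70, Pow(-134, 2), Mul(-190, -134)), Mul(Rational(1, 2), Pow(97, -1), Add(5, 97))), Pow(Add(32219, 14664), -1)) = Mul(Add(Add(-70, 17956, 25460), Mul(Rational(1, 2), Rational(1, 97), 102)), Pow(46883, -1)) = Mul(Add(43346, Rational(51, 97)), Rational(1, 46883)) = Mul(Rational(4204613, 97), Rational(1, 46883)) = Rational(4204613, 4547651)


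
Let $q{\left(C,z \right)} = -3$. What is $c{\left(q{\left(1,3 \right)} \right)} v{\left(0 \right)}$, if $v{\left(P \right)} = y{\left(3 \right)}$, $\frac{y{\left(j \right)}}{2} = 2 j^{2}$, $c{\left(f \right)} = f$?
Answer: $-108$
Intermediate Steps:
$y{\left(j \right)} = 4 j^{2}$ ($y{\left(j \right)} = 2 \cdot 2 j^{2} = 4 j^{2}$)
$v{\left(P \right)} = 36$ ($v{\left(P \right)} = 4 \cdot 3^{2} = 4 \cdot 9 = 36$)
$c{\left(q{\left(1,3 \right)} \right)} v{\left(0 \right)} = \left(-3\right) 36 = -108$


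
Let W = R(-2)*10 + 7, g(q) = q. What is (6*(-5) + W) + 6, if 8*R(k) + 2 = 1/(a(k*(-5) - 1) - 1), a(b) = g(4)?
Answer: -229/12 ≈ -19.083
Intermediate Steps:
a(b) = 4
R(k) = -5/24 (R(k) = -¼ + 1/(8*(4 - 1)) = -¼ + (⅛)/3 = -¼ + (⅛)*(⅓) = -¼ + 1/24 = -5/24)
W = 59/12 (W = -5/24*10 + 7 = -25/12 + 7 = 59/12 ≈ 4.9167)
(6*(-5) + W) + 6 = (6*(-5) + 59/12) + 6 = (-30 + 59/12) + 6 = -301/12 + 6 = -229/12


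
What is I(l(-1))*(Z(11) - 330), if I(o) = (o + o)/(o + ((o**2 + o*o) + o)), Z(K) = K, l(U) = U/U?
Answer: -319/2 ≈ -159.50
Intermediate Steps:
l(U) = 1
I(o) = 2*o/(2*o + 2*o**2) (I(o) = (2*o)/(o + ((o**2 + o**2) + o)) = (2*o)/(o + (2*o**2 + o)) = (2*o)/(o + (o + 2*o**2)) = (2*o)/(2*o + 2*o**2) = 2*o/(2*o + 2*o**2))
I(l(-1))*(Z(11) - 330) = (11 - 330)/(1 + 1) = -319/2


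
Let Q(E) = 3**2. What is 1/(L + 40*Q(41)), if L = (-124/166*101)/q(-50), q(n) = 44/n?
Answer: 913/406955 ≈ 0.0022435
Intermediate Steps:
Q(E) = 9
L = 78275/913 (L = (-124/166*101)/((44/(-50))) = (-124*1/166*101)/((44*(-1/50))) = (-62/83*101)/(-22/25) = -6262/83*(-25/22) = 78275/913 ≈ 85.734)
1/(L + 40*Q(41)) = 1/(78275/913 + 40*9) = 1/(78275/913 + 360) = 1/(406955/913) = 913/406955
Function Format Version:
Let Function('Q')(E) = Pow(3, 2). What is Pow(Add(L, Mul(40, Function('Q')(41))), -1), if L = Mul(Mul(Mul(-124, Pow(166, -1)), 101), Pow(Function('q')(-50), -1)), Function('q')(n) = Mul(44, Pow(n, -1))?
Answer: Rational(913, 406955) ≈ 0.0022435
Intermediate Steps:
Function('Q')(E) = 9
L = Rational(78275, 913) (L = Mul(Mul(Mul(-124, Pow(166, -1)), 101), Pow(Mul(44, Pow(-50, -1)), -1)) = Mul(Mul(Mul(-124, Rational(1, 166)), 101), Pow(Mul(44, Rational(-1, 50)), -1)) = Mul(Mul(Rational(-62, 83), 101), Pow(Rational(-22, 25), -1)) = Mul(Rational(-6262, 83), Rational(-25, 22)) = Rational(78275, 913) ≈ 85.734)
Pow(Add(L, Mul(40, Function('Q')(41))), -1) = Pow(Add(Rational(78275, 913), Mul(40, 9)), -1) = Pow(Add(Rational(78275, 913), 360), -1) = Pow(Rational(406955, 913), -1) = Rational(913, 406955)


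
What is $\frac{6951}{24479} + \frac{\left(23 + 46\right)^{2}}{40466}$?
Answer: $\frac{56831955}{141509602} \approx 0.40161$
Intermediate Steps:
$\frac{6951}{24479} + \frac{\left(23 + 46\right)^{2}}{40466} = 6951 \cdot \frac{1}{24479} + 69^{2} \cdot \frac{1}{40466} = \frac{993}{3497} + 4761 \cdot \frac{1}{40466} = \frac{993}{3497} + \frac{4761}{40466} = \frac{56831955}{141509602}$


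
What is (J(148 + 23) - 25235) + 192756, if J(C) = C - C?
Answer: 167521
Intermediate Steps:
J(C) = 0
(J(148 + 23) - 25235) + 192756 = (0 - 25235) + 192756 = -25235 + 192756 = 167521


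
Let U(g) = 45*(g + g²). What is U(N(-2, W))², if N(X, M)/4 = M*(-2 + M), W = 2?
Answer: 0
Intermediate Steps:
N(X, M) = 4*M*(-2 + M) (N(X, M) = 4*(M*(-2 + M)) = 4*M*(-2 + M))
U(g) = 45*g + 45*g²
U(N(-2, W))² = (45*(4*2*(-2 + 2))*(1 + 4*2*(-2 + 2)))² = (45*(4*2*0)*(1 + 4*2*0))² = (45*0*(1 + 0))² = (45*0*1)² = 0² = 0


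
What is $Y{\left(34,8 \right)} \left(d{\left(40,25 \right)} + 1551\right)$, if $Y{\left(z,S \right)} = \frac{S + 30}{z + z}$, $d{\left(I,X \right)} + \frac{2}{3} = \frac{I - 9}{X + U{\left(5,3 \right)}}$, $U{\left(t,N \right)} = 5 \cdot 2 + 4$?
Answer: $\frac{574693}{663} \approx 866.81$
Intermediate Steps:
$U{\left(t,N \right)} = 14$ ($U{\left(t,N \right)} = 10 + 4 = 14$)
$d{\left(I,X \right)} = - \frac{2}{3} + \frac{-9 + I}{14 + X}$ ($d{\left(I,X \right)} = - \frac{2}{3} + \frac{I - 9}{X + 14} = - \frac{2}{3} + \frac{-9 + I}{14 + X}$)
$Y{\left(z,S \right)} = \frac{30 + S}{2 z}$
$Y{\left(34,8 \right)} \left(d{\left(40,25 \right)} + 1551\right) = \frac{30 + 8}{2 \cdot 34} \left(\frac{-55 - 50 + 3 \cdot 40}{3 \left(14 + 25\right)} + 1551\right) = \frac{1}{2} \cdot \frac{1}{34} \cdot 38 \left(\frac{-55 - 50 + 120}{3 \cdot 39} + 1551\right) = \frac{19 \left(\frac{1}{3} \cdot \frac{1}{39} \cdot 15 + 1551\right)}{34} = \frac{19 \left(\frac{5}{39} + 1551\right)}{34} = \frac{19}{34} \cdot \frac{60494}{39} = \frac{574693}{663}$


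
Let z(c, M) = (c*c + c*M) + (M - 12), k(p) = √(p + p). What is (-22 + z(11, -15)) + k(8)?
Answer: -89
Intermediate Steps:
k(p) = √2*√p (k(p) = √(2*p) = √2*√p)
z(c, M) = -12 + M + c² + M*c (z(c, M) = (c² + M*c) + (-12 + M) = -12 + M + c² + M*c)
(-22 + z(11, -15)) + k(8) = (-22 + (-12 - 15 + 11² - 15*11)) + √2*√8 = (-22 + (-12 - 15 + 121 - 165)) + √2*(2*√2) = (-22 - 71) + 4 = -93 + 4 = -89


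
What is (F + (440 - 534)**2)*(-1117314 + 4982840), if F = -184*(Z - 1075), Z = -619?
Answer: 1239024779832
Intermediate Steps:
F = 311696 (F = -184*(-619 - 1075) = -184*(-1694) = 311696)
(F + (440 - 534)**2)*(-1117314 + 4982840) = (311696 + (440 - 534)**2)*(-1117314 + 4982840) = (311696 + (-94)**2)*3865526 = (311696 + 8836)*3865526 = 320532*3865526 = 1239024779832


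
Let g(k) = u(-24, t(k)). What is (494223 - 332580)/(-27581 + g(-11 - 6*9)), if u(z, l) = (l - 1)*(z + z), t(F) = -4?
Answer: -161643/27341 ≈ -5.9121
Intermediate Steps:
u(z, l) = 2*z*(-1 + l) (u(z, l) = (-1 + l)*(2*z) = 2*z*(-1 + l))
g(k) = 240 (g(k) = 2*(-24)*(-1 - 4) = 2*(-24)*(-5) = 240)
(494223 - 332580)/(-27581 + g(-11 - 6*9)) = (494223 - 332580)/(-27581 + 240) = 161643/(-27341) = 161643*(-1/27341) = -161643/27341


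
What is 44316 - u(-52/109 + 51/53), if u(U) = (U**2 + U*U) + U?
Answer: 1478958267815/33373729 ≈ 44315.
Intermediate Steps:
u(U) = U + 2*U**2 (u(U) = (U**2 + U**2) + U = 2*U**2 + U = U + 2*U**2)
44316 - u(-52/109 + 51/53) = 44316 - (-52/109 + 51/53)*(1 + 2*(-52/109 + 51/53)) = 44316 - 2803*(1 + 2*(2803/5777))/5777 = 44316 - 2803*(1 + 5606/5777)/5777 = 44316 - 2803*11383/(5777*5777) = 44316 - 1*31906549/33373729 = 44316 - 31906549/33373729 = 1478958267815/33373729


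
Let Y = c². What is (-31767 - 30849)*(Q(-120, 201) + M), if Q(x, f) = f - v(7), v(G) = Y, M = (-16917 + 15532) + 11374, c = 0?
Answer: -638057040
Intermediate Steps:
Y = 0 (Y = 0² = 0)
M = 9989 (M = -1385 + 11374 = 9989)
v(G) = 0
Q(x, f) = f (Q(x, f) = f - 1*0 = f + 0 = f)
(-31767 - 30849)*(Q(-120, 201) + M) = (-31767 - 30849)*(201 + 9989) = -62616*10190 = -638057040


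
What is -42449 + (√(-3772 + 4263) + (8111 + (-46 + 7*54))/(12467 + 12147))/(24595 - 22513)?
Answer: -2175356217809/51246348 + √491/2082 ≈ -42449.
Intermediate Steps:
-42449 + (√(-3772 + 4263) + (8111 + (-46 + 7*54))/(12467 + 12147))/(24595 - 22513) = -42449 + (√491 + (8111 + (-46 + 378))/24614)/2082 = -42449 + (√491 + (8111 + 332)*(1/24614))*(1/2082) = -42449 + (√491 + 8443*(1/24614))*(1/2082) = -42449 + (√491 + 8443/24614)*(1/2082) = -42449 + (8443/24614 + √491)*(1/2082) = -42449 + (8443/51246348 + √491/2082) = -2175356217809/51246348 + √491/2082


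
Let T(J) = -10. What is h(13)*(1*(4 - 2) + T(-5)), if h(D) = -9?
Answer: 72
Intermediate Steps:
h(13)*(1*(4 - 2) + T(-5)) = -9*(1*(4 - 2) - 10) = -9*(1*2 - 10) = -9*(2 - 10) = -9*(-8) = 72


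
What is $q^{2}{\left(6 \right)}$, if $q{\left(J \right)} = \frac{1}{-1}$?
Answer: $1$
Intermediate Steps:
$q{\left(J \right)} = -1$
$q^{2}{\left(6 \right)} = \left(-1\right)^{2} = 1$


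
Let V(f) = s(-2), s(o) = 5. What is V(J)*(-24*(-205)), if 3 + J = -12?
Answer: 24600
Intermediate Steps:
J = -15 (J = -3 - 12 = -15)
V(f) = 5
V(J)*(-24*(-205)) = 5*(-24*(-205)) = 5*4920 = 24600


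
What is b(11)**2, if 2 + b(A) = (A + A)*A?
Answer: 57600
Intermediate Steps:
b(A) = -2 + 2*A**2 (b(A) = -2 + (A + A)*A = -2 + (2*A)*A = -2 + 2*A**2)
b(11)**2 = (-2 + 2*11**2)**2 = (-2 + 2*121)**2 = (-2 + 242)**2 = 240**2 = 57600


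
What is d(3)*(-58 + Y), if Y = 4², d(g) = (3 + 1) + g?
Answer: -294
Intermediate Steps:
d(g) = 4 + g
Y = 16
d(3)*(-58 + Y) = (4 + 3)*(-58 + 16) = 7*(-42) = -294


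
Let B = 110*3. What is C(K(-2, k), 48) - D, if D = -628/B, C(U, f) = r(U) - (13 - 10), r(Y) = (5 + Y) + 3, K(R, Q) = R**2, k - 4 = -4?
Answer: 1799/165 ≈ 10.903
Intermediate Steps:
k = 0 (k = 4 - 4 = 0)
r(Y) = 8 + Y
C(U, f) = 5 + U (C(U, f) = (8 + U) - (13 - 10) = (8 + U) - 1*3 = (8 + U) - 3 = 5 + U)
B = 330
D = -314/165 (D = -628/330 = -628*1/330 = -314/165 ≈ -1.9030)
C(K(-2, k), 48) - D = (5 + (-2)**2) - 1*(-314/165) = (5 + 4) + 314/165 = 9 + 314/165 = 1799/165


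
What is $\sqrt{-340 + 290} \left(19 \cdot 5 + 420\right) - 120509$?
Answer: $-120509 + 2575 i \sqrt{2} \approx -1.2051 \cdot 10^{5} + 3641.6 i$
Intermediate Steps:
$\sqrt{-340 + 290} \left(19 \cdot 5 + 420\right) - 120509 = \sqrt{-50} \left(95 + 420\right) - 120509 = 5 i \sqrt{2} \cdot 515 - 120509 = 2575 i \sqrt{2} - 120509 = -120509 + 2575 i \sqrt{2}$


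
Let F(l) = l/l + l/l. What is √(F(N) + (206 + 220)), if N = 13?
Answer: 2*√107 ≈ 20.688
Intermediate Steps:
F(l) = 2 (F(l) = 1 + 1 = 2)
√(F(N) + (206 + 220)) = √(2 + (206 + 220)) = √(2 + 426) = √428 = 2*√107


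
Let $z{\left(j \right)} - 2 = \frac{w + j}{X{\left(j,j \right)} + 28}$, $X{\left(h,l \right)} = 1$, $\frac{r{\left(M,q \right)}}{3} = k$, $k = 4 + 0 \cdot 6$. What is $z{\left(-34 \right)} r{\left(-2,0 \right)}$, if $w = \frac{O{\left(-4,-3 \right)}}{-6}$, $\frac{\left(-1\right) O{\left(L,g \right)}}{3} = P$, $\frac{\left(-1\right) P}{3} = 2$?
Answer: $\frac{252}{29} \approx 8.6897$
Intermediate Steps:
$k = 4$ ($k = 4 + 0 = 4$)
$r{\left(M,q \right)} = 12$ ($r{\left(M,q \right)} = 3 \cdot 4 = 12$)
$P = -6$ ($P = \left(-3\right) 2 = -6$)
$O{\left(L,g \right)} = 18$ ($O{\left(L,g \right)} = \left(-3\right) \left(-6\right) = 18$)
$w = -3$ ($w = \frac{18}{-6} = 18 \left(- \frac{1}{6}\right) = -3$)
$z{\left(j \right)} = \frac{55}{29} + \frac{j}{29}$ ($z{\left(j \right)} = 2 + \frac{-3 + j}{1 + 28} = 2 + \frac{-3 + j}{29} = 2 + \left(-3 + j\right) \frac{1}{29} = 2 + \left(- \frac{3}{29} + \frac{j}{29}\right) = \frac{55}{29} + \frac{j}{29}$)
$z{\left(-34 \right)} r{\left(-2,0 \right)} = \left(\frac{55}{29} + \frac{1}{29} \left(-34\right)\right) 12 = \left(\frac{55}{29} - \frac{34}{29}\right) 12 = \frac{21}{29} \cdot 12 = \frac{252}{29}$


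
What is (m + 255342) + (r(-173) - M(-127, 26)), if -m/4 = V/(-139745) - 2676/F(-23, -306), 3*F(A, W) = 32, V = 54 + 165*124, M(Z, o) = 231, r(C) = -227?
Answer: 71518161487/279490 ≈ 2.5589e+5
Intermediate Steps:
V = 20514 (V = 54 + 20460 = 20514)
F(A, W) = 32/3 (F(A, W) = (1/3)*32 = 32/3)
m = 280632327/279490 (m = -4*(20514/(-139745) - 2676/32/3) = -4*(20514*(-1/139745) - 2676*3/32) = -4*(-20514/139745 - 2007/8) = -4*(-280632327/1117960) = 280632327/279490 ≈ 1004.1)
(m + 255342) + (r(-173) - M(-127, 26)) = (280632327/279490 + 255342) + (-227 - 1*231) = 71646167907/279490 + (-227 - 231) = 71646167907/279490 - 458 = 71518161487/279490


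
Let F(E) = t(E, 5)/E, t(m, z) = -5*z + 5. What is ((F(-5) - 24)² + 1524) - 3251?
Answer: -1327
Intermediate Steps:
t(m, z) = 5 - 5*z
F(E) = -20/E (F(E) = (5 - 5*5)/E = (5 - 25)/E = -20/E)
((F(-5) - 24)² + 1524) - 3251 = ((-20/(-5) - 24)² + 1524) - 3251 = ((-20*(-⅕) - 24)² + 1524) - 3251 = ((4 - 24)² + 1524) - 3251 = ((-20)² + 1524) - 3251 = (400 + 1524) - 3251 = 1924 - 3251 = -1327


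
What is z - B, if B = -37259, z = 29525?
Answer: 66784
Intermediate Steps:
z - B = 29525 - 1*(-37259) = 29525 + 37259 = 66784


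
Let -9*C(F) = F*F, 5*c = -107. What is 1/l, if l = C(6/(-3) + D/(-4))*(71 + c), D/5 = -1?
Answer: -10/31 ≈ -0.32258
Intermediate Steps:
D = -5 (D = 5*(-1) = -5)
c = -107/5 (c = (⅕)*(-107) = -107/5 ≈ -21.400)
C(F) = -F²/9 (C(F) = -F*F/9 = -F²/9)
l = -31/10 (l = (-(6/(-3) - 5/(-4))²/9)*(71 - 107/5) = -(6*(-⅓) - 5*(-¼))²/9*(248/5) = -(-2 + 5/4)²/9*(248/5) = -(-¾)²/9*(248/5) = -⅑*9/16*(248/5) = -1/16*248/5 = -31/10 ≈ -3.1000)
1/l = 1/(-31/10) = -10/31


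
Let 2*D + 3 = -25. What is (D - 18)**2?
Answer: 1024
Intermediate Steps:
D = -14 (D = -3/2 + (1/2)*(-25) = -3/2 - 25/2 = -14)
(D - 18)**2 = (-14 - 18)**2 = (-32)**2 = 1024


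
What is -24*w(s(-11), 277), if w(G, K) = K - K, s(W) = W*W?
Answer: 0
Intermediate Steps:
s(W) = W²
w(G, K) = 0
-24*w(s(-11), 277) = -24*0 = 0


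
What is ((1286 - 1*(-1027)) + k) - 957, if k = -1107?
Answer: 249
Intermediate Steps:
((1286 - 1*(-1027)) + k) - 957 = ((1286 - 1*(-1027)) - 1107) - 957 = ((1286 + 1027) - 1107) - 957 = (2313 - 1107) - 957 = 1206 - 957 = 249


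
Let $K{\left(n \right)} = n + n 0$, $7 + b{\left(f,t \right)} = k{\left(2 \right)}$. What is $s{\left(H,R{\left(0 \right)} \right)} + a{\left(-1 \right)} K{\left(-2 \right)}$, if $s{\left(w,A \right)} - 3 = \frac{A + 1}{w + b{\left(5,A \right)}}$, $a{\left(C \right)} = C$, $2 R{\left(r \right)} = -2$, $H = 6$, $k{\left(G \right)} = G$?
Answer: $5$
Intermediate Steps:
$b{\left(f,t \right)} = -5$ ($b{\left(f,t \right)} = -7 + 2 = -5$)
$R{\left(r \right)} = -1$ ($R{\left(r \right)} = \frac{1}{2} \left(-2\right) = -1$)
$K{\left(n \right)} = n$ ($K{\left(n \right)} = n + 0 = n$)
$s{\left(w,A \right)} = 3 + \frac{1 + A}{-5 + w}$ ($s{\left(w,A \right)} = 3 + \frac{A + 1}{w - 5} = 3 + \frac{1 + A}{-5 + w}$)
$s{\left(H,R{\left(0 \right)} \right)} + a{\left(-1 \right)} K{\left(-2 \right)} = \frac{-14 - 1 + 3 \cdot 6}{-5 + 6} - -2 = \frac{-14 - 1 + 18}{1} + 2 = 1 \cdot 3 + 2 = 3 + 2 = 5$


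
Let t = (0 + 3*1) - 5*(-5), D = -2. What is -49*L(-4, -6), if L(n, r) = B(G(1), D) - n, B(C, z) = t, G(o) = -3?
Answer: -1568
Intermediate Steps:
t = 28 (t = (0 + 3) + 25 = 3 + 25 = 28)
B(C, z) = 28
L(n, r) = 28 - n
-49*L(-4, -6) = -49*(28 - 1*(-4)) = -49*(28 + 4) = -49*32 = -1568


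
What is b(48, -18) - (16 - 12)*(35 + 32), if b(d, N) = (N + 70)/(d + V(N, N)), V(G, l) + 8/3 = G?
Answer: -10910/41 ≈ -266.10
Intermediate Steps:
V(G, l) = -8/3 + G
b(d, N) = (70 + N)/(-8/3 + N + d) (b(d, N) = (N + 70)/(d + (-8/3 + N)) = (70 + N)/(-8/3 + N + d))
b(48, -18) - (16 - 12)*(35 + 32) = 3*(70 - 18)/(-8 + 3*(-18) + 3*48) - (16 - 12)*(35 + 32) = 3*52/(-8 - 54 + 144) - 4*67 = 3*52/82 - 1*268 = 3*(1/82)*52 - 268 = 78/41 - 268 = -10910/41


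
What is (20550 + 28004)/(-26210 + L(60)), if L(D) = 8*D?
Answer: -24277/12865 ≈ -1.8871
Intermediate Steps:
(20550 + 28004)/(-26210 + L(60)) = (20550 + 28004)/(-26210 + 8*60) = 48554/(-26210 + 480) = 48554/(-25730) = 48554*(-1/25730) = -24277/12865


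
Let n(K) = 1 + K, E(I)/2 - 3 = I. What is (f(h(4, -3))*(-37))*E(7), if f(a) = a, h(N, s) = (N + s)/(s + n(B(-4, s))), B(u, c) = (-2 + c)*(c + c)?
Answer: -185/7 ≈ -26.429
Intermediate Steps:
E(I) = 6 + 2*I
B(u, c) = 2*c*(-2 + c) (B(u, c) = (-2 + c)*(2*c) = 2*c*(-2 + c))
h(N, s) = (N + s)/(1 + s + 2*s*(-2 + s)) (h(N, s) = (N + s)/(s + (1 + 2*s*(-2 + s))) = (N + s)/(1 + s + 2*s*(-2 + s)))
(f(h(4, -3))*(-37))*E(7) = (((4 - 3)/(1 - 3 + 2*(-3)*(-2 - 3)))*(-37))*(6 + 2*7) = ((1/(1 - 3 + 2*(-3)*(-5)))*(-37))*(6 + 14) = ((1/(1 - 3 + 30))*(-37))*20 = ((1/28)*(-37))*20 = -37/28*20 = -185/7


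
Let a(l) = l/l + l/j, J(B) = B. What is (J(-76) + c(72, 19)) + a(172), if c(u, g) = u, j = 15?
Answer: 127/15 ≈ 8.4667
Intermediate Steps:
a(l) = 1 + l/15 (a(l) = l/l + l/15 = 1 + l*(1/15) = 1 + l/15)
(J(-76) + c(72, 19)) + a(172) = (-76 + 72) + (1 + (1/15)*172) = -4 + (1 + 172/15) = -4 + 187/15 = 127/15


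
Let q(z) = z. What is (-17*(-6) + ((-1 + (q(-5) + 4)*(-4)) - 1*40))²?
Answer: 4225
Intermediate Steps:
(-17*(-6) + ((-1 + (q(-5) + 4)*(-4)) - 1*40))² = (-17*(-6) + ((-1 + (-5 + 4)*(-4)) - 1*40))² = (102 + ((-1 - 1*(-4)) - 40))² = (102 + ((-1 + 4) - 40))² = (102 + (3 - 40))² = (102 - 37)² = 65² = 4225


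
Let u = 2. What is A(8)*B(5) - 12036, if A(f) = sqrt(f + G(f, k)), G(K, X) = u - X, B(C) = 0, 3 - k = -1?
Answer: -12036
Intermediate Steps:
k = 4 (k = 3 - 1*(-1) = 3 + 1 = 4)
G(K, X) = 2 - X
A(f) = sqrt(-2 + f) (A(f) = sqrt(f + (2 - 1*4)) = sqrt(f + (2 - 4)) = sqrt(f - 2) = sqrt(-2 + f))
A(8)*B(5) - 12036 = sqrt(-2 + 8)*0 - 12036 = sqrt(6)*0 - 12036 = 0 - 12036 = -12036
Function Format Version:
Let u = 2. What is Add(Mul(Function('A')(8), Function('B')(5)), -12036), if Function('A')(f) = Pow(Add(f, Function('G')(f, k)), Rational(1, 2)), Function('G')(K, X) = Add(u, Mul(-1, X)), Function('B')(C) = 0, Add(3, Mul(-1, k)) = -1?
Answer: -12036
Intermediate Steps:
k = 4 (k = Add(3, Mul(-1, -1)) = Add(3, 1) = 4)
Function('G')(K, X) = Add(2, Mul(-1, X))
Function('A')(f) = Pow(Add(-2, f), Rational(1, 2)) (Function('A')(f) = Pow(Add(f, Add(2, Mul(-1, 4))), Rational(1, 2)) = Pow(Add(f, Add(2, -4)), Rational(1, 2)) = Pow(Add(f, -2), Rational(1, 2)) = Pow(Add(-2, f), Rational(1, 2)))
Add(Mul(Function('A')(8), Function('B')(5)), -12036) = Add(Mul(Pow(Add(-2, 8), Rational(1, 2)), 0), -12036) = Add(Mul(Pow(6, Rational(1, 2)), 0), -12036) = Add(0, -12036) = -12036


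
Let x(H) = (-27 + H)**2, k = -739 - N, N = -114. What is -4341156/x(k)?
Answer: -1085289/106276 ≈ -10.212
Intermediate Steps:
k = -625 (k = -739 - 1*(-114) = -739 + 114 = -625)
-4341156/x(k) = -4341156/(-27 - 625)**2 = -4341156/((-652)**2) = -4341156/425104 = -4341156*1/425104 = -1085289/106276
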